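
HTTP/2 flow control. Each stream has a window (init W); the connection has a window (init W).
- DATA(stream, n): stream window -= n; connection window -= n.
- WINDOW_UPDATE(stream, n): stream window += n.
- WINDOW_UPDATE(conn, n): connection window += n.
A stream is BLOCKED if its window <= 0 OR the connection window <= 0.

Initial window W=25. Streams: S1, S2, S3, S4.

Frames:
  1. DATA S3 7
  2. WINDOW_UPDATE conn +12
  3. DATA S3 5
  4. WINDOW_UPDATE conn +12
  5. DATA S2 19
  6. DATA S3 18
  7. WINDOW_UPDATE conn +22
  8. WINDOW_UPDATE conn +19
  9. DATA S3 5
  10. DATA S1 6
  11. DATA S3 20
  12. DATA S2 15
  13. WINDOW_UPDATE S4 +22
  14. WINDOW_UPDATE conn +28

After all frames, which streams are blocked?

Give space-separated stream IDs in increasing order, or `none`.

Answer: S2 S3

Derivation:
Op 1: conn=18 S1=25 S2=25 S3=18 S4=25 blocked=[]
Op 2: conn=30 S1=25 S2=25 S3=18 S4=25 blocked=[]
Op 3: conn=25 S1=25 S2=25 S3=13 S4=25 blocked=[]
Op 4: conn=37 S1=25 S2=25 S3=13 S4=25 blocked=[]
Op 5: conn=18 S1=25 S2=6 S3=13 S4=25 blocked=[]
Op 6: conn=0 S1=25 S2=6 S3=-5 S4=25 blocked=[1, 2, 3, 4]
Op 7: conn=22 S1=25 S2=6 S3=-5 S4=25 blocked=[3]
Op 8: conn=41 S1=25 S2=6 S3=-5 S4=25 blocked=[3]
Op 9: conn=36 S1=25 S2=6 S3=-10 S4=25 blocked=[3]
Op 10: conn=30 S1=19 S2=6 S3=-10 S4=25 blocked=[3]
Op 11: conn=10 S1=19 S2=6 S3=-30 S4=25 blocked=[3]
Op 12: conn=-5 S1=19 S2=-9 S3=-30 S4=25 blocked=[1, 2, 3, 4]
Op 13: conn=-5 S1=19 S2=-9 S3=-30 S4=47 blocked=[1, 2, 3, 4]
Op 14: conn=23 S1=19 S2=-9 S3=-30 S4=47 blocked=[2, 3]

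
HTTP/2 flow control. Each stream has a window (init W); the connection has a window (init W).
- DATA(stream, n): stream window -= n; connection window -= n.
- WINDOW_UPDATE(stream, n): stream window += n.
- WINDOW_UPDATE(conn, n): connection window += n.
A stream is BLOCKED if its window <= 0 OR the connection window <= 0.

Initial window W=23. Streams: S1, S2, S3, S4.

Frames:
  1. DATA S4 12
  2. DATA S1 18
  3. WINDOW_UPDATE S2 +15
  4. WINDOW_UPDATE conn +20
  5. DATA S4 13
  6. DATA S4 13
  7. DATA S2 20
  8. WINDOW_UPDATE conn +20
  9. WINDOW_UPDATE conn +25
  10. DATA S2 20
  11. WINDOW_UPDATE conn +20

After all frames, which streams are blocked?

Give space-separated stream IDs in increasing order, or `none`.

Answer: S2 S4

Derivation:
Op 1: conn=11 S1=23 S2=23 S3=23 S4=11 blocked=[]
Op 2: conn=-7 S1=5 S2=23 S3=23 S4=11 blocked=[1, 2, 3, 4]
Op 3: conn=-7 S1=5 S2=38 S3=23 S4=11 blocked=[1, 2, 3, 4]
Op 4: conn=13 S1=5 S2=38 S3=23 S4=11 blocked=[]
Op 5: conn=0 S1=5 S2=38 S3=23 S4=-2 blocked=[1, 2, 3, 4]
Op 6: conn=-13 S1=5 S2=38 S3=23 S4=-15 blocked=[1, 2, 3, 4]
Op 7: conn=-33 S1=5 S2=18 S3=23 S4=-15 blocked=[1, 2, 3, 4]
Op 8: conn=-13 S1=5 S2=18 S3=23 S4=-15 blocked=[1, 2, 3, 4]
Op 9: conn=12 S1=5 S2=18 S3=23 S4=-15 blocked=[4]
Op 10: conn=-8 S1=5 S2=-2 S3=23 S4=-15 blocked=[1, 2, 3, 4]
Op 11: conn=12 S1=5 S2=-2 S3=23 S4=-15 blocked=[2, 4]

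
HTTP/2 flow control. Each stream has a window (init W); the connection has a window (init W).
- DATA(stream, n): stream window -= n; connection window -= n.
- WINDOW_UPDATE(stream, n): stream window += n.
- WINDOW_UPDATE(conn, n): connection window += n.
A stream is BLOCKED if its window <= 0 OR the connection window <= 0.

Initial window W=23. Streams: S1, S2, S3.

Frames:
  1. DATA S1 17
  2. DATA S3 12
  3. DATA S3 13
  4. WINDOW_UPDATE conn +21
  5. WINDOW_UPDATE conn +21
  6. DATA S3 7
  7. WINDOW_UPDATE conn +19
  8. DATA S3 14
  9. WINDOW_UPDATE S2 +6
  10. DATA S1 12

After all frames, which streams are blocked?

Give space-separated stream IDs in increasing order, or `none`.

Answer: S1 S3

Derivation:
Op 1: conn=6 S1=6 S2=23 S3=23 blocked=[]
Op 2: conn=-6 S1=6 S2=23 S3=11 blocked=[1, 2, 3]
Op 3: conn=-19 S1=6 S2=23 S3=-2 blocked=[1, 2, 3]
Op 4: conn=2 S1=6 S2=23 S3=-2 blocked=[3]
Op 5: conn=23 S1=6 S2=23 S3=-2 blocked=[3]
Op 6: conn=16 S1=6 S2=23 S3=-9 blocked=[3]
Op 7: conn=35 S1=6 S2=23 S3=-9 blocked=[3]
Op 8: conn=21 S1=6 S2=23 S3=-23 blocked=[3]
Op 9: conn=21 S1=6 S2=29 S3=-23 blocked=[3]
Op 10: conn=9 S1=-6 S2=29 S3=-23 blocked=[1, 3]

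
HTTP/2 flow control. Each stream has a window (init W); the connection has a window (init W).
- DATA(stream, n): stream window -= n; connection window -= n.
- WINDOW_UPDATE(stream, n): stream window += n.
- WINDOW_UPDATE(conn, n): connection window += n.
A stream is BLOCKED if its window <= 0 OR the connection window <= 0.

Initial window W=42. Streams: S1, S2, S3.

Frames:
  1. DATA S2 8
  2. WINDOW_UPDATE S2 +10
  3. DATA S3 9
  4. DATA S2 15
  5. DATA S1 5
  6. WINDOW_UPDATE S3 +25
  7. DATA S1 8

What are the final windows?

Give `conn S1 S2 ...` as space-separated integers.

Answer: -3 29 29 58

Derivation:
Op 1: conn=34 S1=42 S2=34 S3=42 blocked=[]
Op 2: conn=34 S1=42 S2=44 S3=42 blocked=[]
Op 3: conn=25 S1=42 S2=44 S3=33 blocked=[]
Op 4: conn=10 S1=42 S2=29 S3=33 blocked=[]
Op 5: conn=5 S1=37 S2=29 S3=33 blocked=[]
Op 6: conn=5 S1=37 S2=29 S3=58 blocked=[]
Op 7: conn=-3 S1=29 S2=29 S3=58 blocked=[1, 2, 3]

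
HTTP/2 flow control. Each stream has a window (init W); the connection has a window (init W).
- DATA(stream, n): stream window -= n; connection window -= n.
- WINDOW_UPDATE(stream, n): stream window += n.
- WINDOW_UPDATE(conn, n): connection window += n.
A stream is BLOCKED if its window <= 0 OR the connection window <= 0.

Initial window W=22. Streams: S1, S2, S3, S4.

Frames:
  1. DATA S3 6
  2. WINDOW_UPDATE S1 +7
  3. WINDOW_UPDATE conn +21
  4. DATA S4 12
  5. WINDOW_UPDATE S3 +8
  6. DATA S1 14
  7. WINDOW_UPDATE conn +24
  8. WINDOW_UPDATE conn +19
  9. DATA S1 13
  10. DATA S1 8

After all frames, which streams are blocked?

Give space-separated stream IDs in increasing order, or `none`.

Answer: S1

Derivation:
Op 1: conn=16 S1=22 S2=22 S3=16 S4=22 blocked=[]
Op 2: conn=16 S1=29 S2=22 S3=16 S4=22 blocked=[]
Op 3: conn=37 S1=29 S2=22 S3=16 S4=22 blocked=[]
Op 4: conn=25 S1=29 S2=22 S3=16 S4=10 blocked=[]
Op 5: conn=25 S1=29 S2=22 S3=24 S4=10 blocked=[]
Op 6: conn=11 S1=15 S2=22 S3=24 S4=10 blocked=[]
Op 7: conn=35 S1=15 S2=22 S3=24 S4=10 blocked=[]
Op 8: conn=54 S1=15 S2=22 S3=24 S4=10 blocked=[]
Op 9: conn=41 S1=2 S2=22 S3=24 S4=10 blocked=[]
Op 10: conn=33 S1=-6 S2=22 S3=24 S4=10 blocked=[1]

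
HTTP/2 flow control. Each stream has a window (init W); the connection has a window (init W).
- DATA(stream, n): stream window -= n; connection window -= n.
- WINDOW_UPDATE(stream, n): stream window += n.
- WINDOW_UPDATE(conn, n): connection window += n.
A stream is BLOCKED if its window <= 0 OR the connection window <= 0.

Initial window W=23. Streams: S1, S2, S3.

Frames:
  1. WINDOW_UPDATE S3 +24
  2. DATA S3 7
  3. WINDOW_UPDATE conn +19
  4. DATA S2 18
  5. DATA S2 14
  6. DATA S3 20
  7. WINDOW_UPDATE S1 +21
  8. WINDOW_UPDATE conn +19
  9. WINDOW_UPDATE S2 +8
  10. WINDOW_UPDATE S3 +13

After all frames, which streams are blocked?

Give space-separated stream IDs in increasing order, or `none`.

Answer: S2

Derivation:
Op 1: conn=23 S1=23 S2=23 S3=47 blocked=[]
Op 2: conn=16 S1=23 S2=23 S3=40 blocked=[]
Op 3: conn=35 S1=23 S2=23 S3=40 blocked=[]
Op 4: conn=17 S1=23 S2=5 S3=40 blocked=[]
Op 5: conn=3 S1=23 S2=-9 S3=40 blocked=[2]
Op 6: conn=-17 S1=23 S2=-9 S3=20 blocked=[1, 2, 3]
Op 7: conn=-17 S1=44 S2=-9 S3=20 blocked=[1, 2, 3]
Op 8: conn=2 S1=44 S2=-9 S3=20 blocked=[2]
Op 9: conn=2 S1=44 S2=-1 S3=20 blocked=[2]
Op 10: conn=2 S1=44 S2=-1 S3=33 blocked=[2]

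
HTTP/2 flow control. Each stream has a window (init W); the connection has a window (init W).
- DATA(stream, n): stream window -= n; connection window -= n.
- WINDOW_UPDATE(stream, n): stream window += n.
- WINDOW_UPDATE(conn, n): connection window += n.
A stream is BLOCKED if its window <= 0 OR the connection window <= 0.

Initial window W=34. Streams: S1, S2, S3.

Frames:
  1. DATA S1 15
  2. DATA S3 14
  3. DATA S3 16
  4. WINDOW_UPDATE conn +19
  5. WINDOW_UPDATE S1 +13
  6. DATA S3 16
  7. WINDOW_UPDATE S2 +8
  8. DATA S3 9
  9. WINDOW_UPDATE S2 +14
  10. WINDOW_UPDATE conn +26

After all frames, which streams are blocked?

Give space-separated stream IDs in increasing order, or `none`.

Answer: S3

Derivation:
Op 1: conn=19 S1=19 S2=34 S3=34 blocked=[]
Op 2: conn=5 S1=19 S2=34 S3=20 blocked=[]
Op 3: conn=-11 S1=19 S2=34 S3=4 blocked=[1, 2, 3]
Op 4: conn=8 S1=19 S2=34 S3=4 blocked=[]
Op 5: conn=8 S1=32 S2=34 S3=4 blocked=[]
Op 6: conn=-8 S1=32 S2=34 S3=-12 blocked=[1, 2, 3]
Op 7: conn=-8 S1=32 S2=42 S3=-12 blocked=[1, 2, 3]
Op 8: conn=-17 S1=32 S2=42 S3=-21 blocked=[1, 2, 3]
Op 9: conn=-17 S1=32 S2=56 S3=-21 blocked=[1, 2, 3]
Op 10: conn=9 S1=32 S2=56 S3=-21 blocked=[3]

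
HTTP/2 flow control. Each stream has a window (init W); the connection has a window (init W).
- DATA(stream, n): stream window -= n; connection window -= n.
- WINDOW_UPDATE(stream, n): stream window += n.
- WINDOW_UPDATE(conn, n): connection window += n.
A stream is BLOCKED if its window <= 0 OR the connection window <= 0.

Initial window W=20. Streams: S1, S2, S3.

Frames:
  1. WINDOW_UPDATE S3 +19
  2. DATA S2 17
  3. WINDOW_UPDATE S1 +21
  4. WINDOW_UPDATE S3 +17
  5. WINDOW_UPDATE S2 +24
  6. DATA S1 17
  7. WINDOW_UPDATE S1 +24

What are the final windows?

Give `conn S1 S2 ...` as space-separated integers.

Op 1: conn=20 S1=20 S2=20 S3=39 blocked=[]
Op 2: conn=3 S1=20 S2=3 S3=39 blocked=[]
Op 3: conn=3 S1=41 S2=3 S3=39 blocked=[]
Op 4: conn=3 S1=41 S2=3 S3=56 blocked=[]
Op 5: conn=3 S1=41 S2=27 S3=56 blocked=[]
Op 6: conn=-14 S1=24 S2=27 S3=56 blocked=[1, 2, 3]
Op 7: conn=-14 S1=48 S2=27 S3=56 blocked=[1, 2, 3]

Answer: -14 48 27 56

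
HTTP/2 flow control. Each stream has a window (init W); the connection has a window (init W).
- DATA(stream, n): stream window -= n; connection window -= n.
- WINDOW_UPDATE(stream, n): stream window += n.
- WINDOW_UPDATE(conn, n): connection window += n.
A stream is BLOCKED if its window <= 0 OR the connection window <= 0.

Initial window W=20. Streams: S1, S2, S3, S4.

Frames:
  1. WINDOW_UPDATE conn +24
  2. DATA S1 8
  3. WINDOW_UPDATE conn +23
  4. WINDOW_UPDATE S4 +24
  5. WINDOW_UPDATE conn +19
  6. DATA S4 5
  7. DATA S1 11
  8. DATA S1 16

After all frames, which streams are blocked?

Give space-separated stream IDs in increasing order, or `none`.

Op 1: conn=44 S1=20 S2=20 S3=20 S4=20 blocked=[]
Op 2: conn=36 S1=12 S2=20 S3=20 S4=20 blocked=[]
Op 3: conn=59 S1=12 S2=20 S3=20 S4=20 blocked=[]
Op 4: conn=59 S1=12 S2=20 S3=20 S4=44 blocked=[]
Op 5: conn=78 S1=12 S2=20 S3=20 S4=44 blocked=[]
Op 6: conn=73 S1=12 S2=20 S3=20 S4=39 blocked=[]
Op 7: conn=62 S1=1 S2=20 S3=20 S4=39 blocked=[]
Op 8: conn=46 S1=-15 S2=20 S3=20 S4=39 blocked=[1]

Answer: S1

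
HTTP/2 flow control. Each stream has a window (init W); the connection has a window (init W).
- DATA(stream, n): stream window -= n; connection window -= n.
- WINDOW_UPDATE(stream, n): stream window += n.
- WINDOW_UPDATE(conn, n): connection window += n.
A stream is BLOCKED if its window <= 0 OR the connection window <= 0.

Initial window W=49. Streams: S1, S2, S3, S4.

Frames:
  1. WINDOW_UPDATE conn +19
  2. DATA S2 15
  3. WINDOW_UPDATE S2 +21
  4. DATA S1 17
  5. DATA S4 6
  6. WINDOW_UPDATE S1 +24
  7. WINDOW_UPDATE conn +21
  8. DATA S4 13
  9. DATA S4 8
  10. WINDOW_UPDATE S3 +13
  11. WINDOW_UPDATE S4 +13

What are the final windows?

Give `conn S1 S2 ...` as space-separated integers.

Op 1: conn=68 S1=49 S2=49 S3=49 S4=49 blocked=[]
Op 2: conn=53 S1=49 S2=34 S3=49 S4=49 blocked=[]
Op 3: conn=53 S1=49 S2=55 S3=49 S4=49 blocked=[]
Op 4: conn=36 S1=32 S2=55 S3=49 S4=49 blocked=[]
Op 5: conn=30 S1=32 S2=55 S3=49 S4=43 blocked=[]
Op 6: conn=30 S1=56 S2=55 S3=49 S4=43 blocked=[]
Op 7: conn=51 S1=56 S2=55 S3=49 S4=43 blocked=[]
Op 8: conn=38 S1=56 S2=55 S3=49 S4=30 blocked=[]
Op 9: conn=30 S1=56 S2=55 S3=49 S4=22 blocked=[]
Op 10: conn=30 S1=56 S2=55 S3=62 S4=22 blocked=[]
Op 11: conn=30 S1=56 S2=55 S3=62 S4=35 blocked=[]

Answer: 30 56 55 62 35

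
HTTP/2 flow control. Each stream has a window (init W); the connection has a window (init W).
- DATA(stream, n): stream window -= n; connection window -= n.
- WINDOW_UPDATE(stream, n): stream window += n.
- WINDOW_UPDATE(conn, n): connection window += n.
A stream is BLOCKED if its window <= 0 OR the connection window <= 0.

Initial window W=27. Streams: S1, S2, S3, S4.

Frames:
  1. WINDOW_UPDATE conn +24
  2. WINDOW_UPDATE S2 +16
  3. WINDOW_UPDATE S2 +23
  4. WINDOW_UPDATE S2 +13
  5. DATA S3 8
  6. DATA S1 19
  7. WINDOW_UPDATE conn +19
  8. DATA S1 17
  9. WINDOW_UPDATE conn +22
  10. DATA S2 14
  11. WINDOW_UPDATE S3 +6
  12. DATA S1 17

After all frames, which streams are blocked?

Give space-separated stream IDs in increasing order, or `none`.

Op 1: conn=51 S1=27 S2=27 S3=27 S4=27 blocked=[]
Op 2: conn=51 S1=27 S2=43 S3=27 S4=27 blocked=[]
Op 3: conn=51 S1=27 S2=66 S3=27 S4=27 blocked=[]
Op 4: conn=51 S1=27 S2=79 S3=27 S4=27 blocked=[]
Op 5: conn=43 S1=27 S2=79 S3=19 S4=27 blocked=[]
Op 6: conn=24 S1=8 S2=79 S3=19 S4=27 blocked=[]
Op 7: conn=43 S1=8 S2=79 S3=19 S4=27 blocked=[]
Op 8: conn=26 S1=-9 S2=79 S3=19 S4=27 blocked=[1]
Op 9: conn=48 S1=-9 S2=79 S3=19 S4=27 blocked=[1]
Op 10: conn=34 S1=-9 S2=65 S3=19 S4=27 blocked=[1]
Op 11: conn=34 S1=-9 S2=65 S3=25 S4=27 blocked=[1]
Op 12: conn=17 S1=-26 S2=65 S3=25 S4=27 blocked=[1]

Answer: S1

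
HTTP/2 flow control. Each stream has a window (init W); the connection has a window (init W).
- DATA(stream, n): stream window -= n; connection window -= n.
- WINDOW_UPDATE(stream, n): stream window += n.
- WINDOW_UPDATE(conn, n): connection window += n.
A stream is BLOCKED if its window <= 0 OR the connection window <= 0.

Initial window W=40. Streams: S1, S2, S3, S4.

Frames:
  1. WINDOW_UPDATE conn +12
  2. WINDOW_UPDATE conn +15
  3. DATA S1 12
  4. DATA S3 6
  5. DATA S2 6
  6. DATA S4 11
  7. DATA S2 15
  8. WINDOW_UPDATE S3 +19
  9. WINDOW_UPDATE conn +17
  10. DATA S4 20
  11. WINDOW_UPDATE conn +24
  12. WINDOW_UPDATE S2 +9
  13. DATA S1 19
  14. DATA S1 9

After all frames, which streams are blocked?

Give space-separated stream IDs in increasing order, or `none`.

Op 1: conn=52 S1=40 S2=40 S3=40 S4=40 blocked=[]
Op 2: conn=67 S1=40 S2=40 S3=40 S4=40 blocked=[]
Op 3: conn=55 S1=28 S2=40 S3=40 S4=40 blocked=[]
Op 4: conn=49 S1=28 S2=40 S3=34 S4=40 blocked=[]
Op 5: conn=43 S1=28 S2=34 S3=34 S4=40 blocked=[]
Op 6: conn=32 S1=28 S2=34 S3=34 S4=29 blocked=[]
Op 7: conn=17 S1=28 S2=19 S3=34 S4=29 blocked=[]
Op 8: conn=17 S1=28 S2=19 S3=53 S4=29 blocked=[]
Op 9: conn=34 S1=28 S2=19 S3=53 S4=29 blocked=[]
Op 10: conn=14 S1=28 S2=19 S3=53 S4=9 blocked=[]
Op 11: conn=38 S1=28 S2=19 S3=53 S4=9 blocked=[]
Op 12: conn=38 S1=28 S2=28 S3=53 S4=9 blocked=[]
Op 13: conn=19 S1=9 S2=28 S3=53 S4=9 blocked=[]
Op 14: conn=10 S1=0 S2=28 S3=53 S4=9 blocked=[1]

Answer: S1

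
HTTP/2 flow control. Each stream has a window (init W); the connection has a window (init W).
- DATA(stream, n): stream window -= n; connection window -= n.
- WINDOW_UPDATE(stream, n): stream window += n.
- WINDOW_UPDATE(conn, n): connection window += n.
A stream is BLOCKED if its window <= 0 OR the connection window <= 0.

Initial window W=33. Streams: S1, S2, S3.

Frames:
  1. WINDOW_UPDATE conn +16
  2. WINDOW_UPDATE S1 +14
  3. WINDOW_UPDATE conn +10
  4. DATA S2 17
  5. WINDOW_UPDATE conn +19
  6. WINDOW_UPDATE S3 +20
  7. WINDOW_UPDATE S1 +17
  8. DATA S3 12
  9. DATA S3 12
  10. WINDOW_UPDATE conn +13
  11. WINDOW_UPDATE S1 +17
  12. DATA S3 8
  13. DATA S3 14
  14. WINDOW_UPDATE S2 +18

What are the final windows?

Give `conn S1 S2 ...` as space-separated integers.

Op 1: conn=49 S1=33 S2=33 S3=33 blocked=[]
Op 2: conn=49 S1=47 S2=33 S3=33 blocked=[]
Op 3: conn=59 S1=47 S2=33 S3=33 blocked=[]
Op 4: conn=42 S1=47 S2=16 S3=33 blocked=[]
Op 5: conn=61 S1=47 S2=16 S3=33 blocked=[]
Op 6: conn=61 S1=47 S2=16 S3=53 blocked=[]
Op 7: conn=61 S1=64 S2=16 S3=53 blocked=[]
Op 8: conn=49 S1=64 S2=16 S3=41 blocked=[]
Op 9: conn=37 S1=64 S2=16 S3=29 blocked=[]
Op 10: conn=50 S1=64 S2=16 S3=29 blocked=[]
Op 11: conn=50 S1=81 S2=16 S3=29 blocked=[]
Op 12: conn=42 S1=81 S2=16 S3=21 blocked=[]
Op 13: conn=28 S1=81 S2=16 S3=7 blocked=[]
Op 14: conn=28 S1=81 S2=34 S3=7 blocked=[]

Answer: 28 81 34 7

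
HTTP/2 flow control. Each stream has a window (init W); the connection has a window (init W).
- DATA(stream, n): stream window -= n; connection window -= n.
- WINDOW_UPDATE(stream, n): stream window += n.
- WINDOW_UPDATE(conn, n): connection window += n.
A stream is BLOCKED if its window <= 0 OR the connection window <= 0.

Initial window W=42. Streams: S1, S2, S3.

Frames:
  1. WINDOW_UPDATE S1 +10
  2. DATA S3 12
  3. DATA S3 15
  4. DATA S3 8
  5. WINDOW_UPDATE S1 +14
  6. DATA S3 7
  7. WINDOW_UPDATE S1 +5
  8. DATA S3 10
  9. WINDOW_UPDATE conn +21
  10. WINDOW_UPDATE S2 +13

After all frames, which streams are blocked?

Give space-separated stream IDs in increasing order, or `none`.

Answer: S3

Derivation:
Op 1: conn=42 S1=52 S2=42 S3=42 blocked=[]
Op 2: conn=30 S1=52 S2=42 S3=30 blocked=[]
Op 3: conn=15 S1=52 S2=42 S3=15 blocked=[]
Op 4: conn=7 S1=52 S2=42 S3=7 blocked=[]
Op 5: conn=7 S1=66 S2=42 S3=7 blocked=[]
Op 6: conn=0 S1=66 S2=42 S3=0 blocked=[1, 2, 3]
Op 7: conn=0 S1=71 S2=42 S3=0 blocked=[1, 2, 3]
Op 8: conn=-10 S1=71 S2=42 S3=-10 blocked=[1, 2, 3]
Op 9: conn=11 S1=71 S2=42 S3=-10 blocked=[3]
Op 10: conn=11 S1=71 S2=55 S3=-10 blocked=[3]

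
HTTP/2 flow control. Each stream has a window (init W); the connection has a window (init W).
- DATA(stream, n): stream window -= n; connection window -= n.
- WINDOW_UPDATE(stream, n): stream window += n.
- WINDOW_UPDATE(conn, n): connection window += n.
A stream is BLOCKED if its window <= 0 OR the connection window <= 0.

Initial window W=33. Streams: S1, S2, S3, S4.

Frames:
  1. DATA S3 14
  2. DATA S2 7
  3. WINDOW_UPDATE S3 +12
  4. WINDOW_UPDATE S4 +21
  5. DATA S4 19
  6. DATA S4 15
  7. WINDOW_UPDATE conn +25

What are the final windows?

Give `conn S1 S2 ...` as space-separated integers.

Answer: 3 33 26 31 20

Derivation:
Op 1: conn=19 S1=33 S2=33 S3=19 S4=33 blocked=[]
Op 2: conn=12 S1=33 S2=26 S3=19 S4=33 blocked=[]
Op 3: conn=12 S1=33 S2=26 S3=31 S4=33 blocked=[]
Op 4: conn=12 S1=33 S2=26 S3=31 S4=54 blocked=[]
Op 5: conn=-7 S1=33 S2=26 S3=31 S4=35 blocked=[1, 2, 3, 4]
Op 6: conn=-22 S1=33 S2=26 S3=31 S4=20 blocked=[1, 2, 3, 4]
Op 7: conn=3 S1=33 S2=26 S3=31 S4=20 blocked=[]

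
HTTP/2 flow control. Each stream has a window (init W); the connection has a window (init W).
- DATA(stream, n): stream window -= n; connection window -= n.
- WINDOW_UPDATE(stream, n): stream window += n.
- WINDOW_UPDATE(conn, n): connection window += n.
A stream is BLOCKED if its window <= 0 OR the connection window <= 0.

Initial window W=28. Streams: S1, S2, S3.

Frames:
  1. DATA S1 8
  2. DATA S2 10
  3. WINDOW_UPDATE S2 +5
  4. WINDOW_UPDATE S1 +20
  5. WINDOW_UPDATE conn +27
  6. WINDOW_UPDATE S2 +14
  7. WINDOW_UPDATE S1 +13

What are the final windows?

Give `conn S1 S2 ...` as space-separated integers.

Answer: 37 53 37 28

Derivation:
Op 1: conn=20 S1=20 S2=28 S3=28 blocked=[]
Op 2: conn=10 S1=20 S2=18 S3=28 blocked=[]
Op 3: conn=10 S1=20 S2=23 S3=28 blocked=[]
Op 4: conn=10 S1=40 S2=23 S3=28 blocked=[]
Op 5: conn=37 S1=40 S2=23 S3=28 blocked=[]
Op 6: conn=37 S1=40 S2=37 S3=28 blocked=[]
Op 7: conn=37 S1=53 S2=37 S3=28 blocked=[]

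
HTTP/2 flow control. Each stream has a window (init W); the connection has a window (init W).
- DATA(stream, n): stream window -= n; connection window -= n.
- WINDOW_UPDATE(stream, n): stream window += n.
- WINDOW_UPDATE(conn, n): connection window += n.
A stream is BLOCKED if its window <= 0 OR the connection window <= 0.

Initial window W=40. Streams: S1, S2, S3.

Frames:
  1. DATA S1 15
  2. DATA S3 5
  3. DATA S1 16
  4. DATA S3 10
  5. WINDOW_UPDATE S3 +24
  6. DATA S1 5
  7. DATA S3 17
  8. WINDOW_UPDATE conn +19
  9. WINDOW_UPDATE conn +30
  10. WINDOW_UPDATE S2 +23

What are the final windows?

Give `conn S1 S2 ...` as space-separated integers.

Op 1: conn=25 S1=25 S2=40 S3=40 blocked=[]
Op 2: conn=20 S1=25 S2=40 S3=35 blocked=[]
Op 3: conn=4 S1=9 S2=40 S3=35 blocked=[]
Op 4: conn=-6 S1=9 S2=40 S3=25 blocked=[1, 2, 3]
Op 5: conn=-6 S1=9 S2=40 S3=49 blocked=[1, 2, 3]
Op 6: conn=-11 S1=4 S2=40 S3=49 blocked=[1, 2, 3]
Op 7: conn=-28 S1=4 S2=40 S3=32 blocked=[1, 2, 3]
Op 8: conn=-9 S1=4 S2=40 S3=32 blocked=[1, 2, 3]
Op 9: conn=21 S1=4 S2=40 S3=32 blocked=[]
Op 10: conn=21 S1=4 S2=63 S3=32 blocked=[]

Answer: 21 4 63 32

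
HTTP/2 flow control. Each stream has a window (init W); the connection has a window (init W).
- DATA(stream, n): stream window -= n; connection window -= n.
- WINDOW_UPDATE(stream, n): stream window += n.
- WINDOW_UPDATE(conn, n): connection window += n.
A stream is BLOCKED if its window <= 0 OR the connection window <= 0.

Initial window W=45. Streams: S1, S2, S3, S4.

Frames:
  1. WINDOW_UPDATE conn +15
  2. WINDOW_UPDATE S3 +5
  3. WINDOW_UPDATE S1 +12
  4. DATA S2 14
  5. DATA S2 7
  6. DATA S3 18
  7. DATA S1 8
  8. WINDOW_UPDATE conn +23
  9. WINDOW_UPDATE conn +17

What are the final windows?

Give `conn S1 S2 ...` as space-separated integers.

Answer: 53 49 24 32 45

Derivation:
Op 1: conn=60 S1=45 S2=45 S3=45 S4=45 blocked=[]
Op 2: conn=60 S1=45 S2=45 S3=50 S4=45 blocked=[]
Op 3: conn=60 S1=57 S2=45 S3=50 S4=45 blocked=[]
Op 4: conn=46 S1=57 S2=31 S3=50 S4=45 blocked=[]
Op 5: conn=39 S1=57 S2=24 S3=50 S4=45 blocked=[]
Op 6: conn=21 S1=57 S2=24 S3=32 S4=45 blocked=[]
Op 7: conn=13 S1=49 S2=24 S3=32 S4=45 blocked=[]
Op 8: conn=36 S1=49 S2=24 S3=32 S4=45 blocked=[]
Op 9: conn=53 S1=49 S2=24 S3=32 S4=45 blocked=[]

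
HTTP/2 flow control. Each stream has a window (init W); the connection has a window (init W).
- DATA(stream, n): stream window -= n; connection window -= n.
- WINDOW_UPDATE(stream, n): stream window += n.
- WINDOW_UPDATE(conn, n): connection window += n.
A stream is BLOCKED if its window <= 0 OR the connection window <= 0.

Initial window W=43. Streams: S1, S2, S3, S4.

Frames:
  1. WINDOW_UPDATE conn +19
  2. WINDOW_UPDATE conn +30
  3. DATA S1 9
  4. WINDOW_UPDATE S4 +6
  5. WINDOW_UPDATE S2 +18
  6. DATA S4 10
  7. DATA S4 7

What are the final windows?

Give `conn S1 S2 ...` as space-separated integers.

Op 1: conn=62 S1=43 S2=43 S3=43 S4=43 blocked=[]
Op 2: conn=92 S1=43 S2=43 S3=43 S4=43 blocked=[]
Op 3: conn=83 S1=34 S2=43 S3=43 S4=43 blocked=[]
Op 4: conn=83 S1=34 S2=43 S3=43 S4=49 blocked=[]
Op 5: conn=83 S1=34 S2=61 S3=43 S4=49 blocked=[]
Op 6: conn=73 S1=34 S2=61 S3=43 S4=39 blocked=[]
Op 7: conn=66 S1=34 S2=61 S3=43 S4=32 blocked=[]

Answer: 66 34 61 43 32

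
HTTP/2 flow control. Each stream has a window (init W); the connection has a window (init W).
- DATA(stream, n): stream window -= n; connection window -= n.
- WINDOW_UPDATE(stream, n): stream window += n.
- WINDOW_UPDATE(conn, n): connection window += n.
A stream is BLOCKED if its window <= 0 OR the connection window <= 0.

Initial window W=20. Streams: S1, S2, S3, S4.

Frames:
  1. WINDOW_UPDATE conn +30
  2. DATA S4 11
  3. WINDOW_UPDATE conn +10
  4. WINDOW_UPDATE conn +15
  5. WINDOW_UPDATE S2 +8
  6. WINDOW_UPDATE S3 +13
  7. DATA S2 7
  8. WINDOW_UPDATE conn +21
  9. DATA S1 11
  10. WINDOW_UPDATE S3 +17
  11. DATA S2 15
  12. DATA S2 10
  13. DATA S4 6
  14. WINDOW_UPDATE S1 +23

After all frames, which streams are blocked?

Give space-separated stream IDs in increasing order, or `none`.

Op 1: conn=50 S1=20 S2=20 S3=20 S4=20 blocked=[]
Op 2: conn=39 S1=20 S2=20 S3=20 S4=9 blocked=[]
Op 3: conn=49 S1=20 S2=20 S3=20 S4=9 blocked=[]
Op 4: conn=64 S1=20 S2=20 S3=20 S4=9 blocked=[]
Op 5: conn=64 S1=20 S2=28 S3=20 S4=9 blocked=[]
Op 6: conn=64 S1=20 S2=28 S3=33 S4=9 blocked=[]
Op 7: conn=57 S1=20 S2=21 S3=33 S4=9 blocked=[]
Op 8: conn=78 S1=20 S2=21 S3=33 S4=9 blocked=[]
Op 9: conn=67 S1=9 S2=21 S3=33 S4=9 blocked=[]
Op 10: conn=67 S1=9 S2=21 S3=50 S4=9 blocked=[]
Op 11: conn=52 S1=9 S2=6 S3=50 S4=9 blocked=[]
Op 12: conn=42 S1=9 S2=-4 S3=50 S4=9 blocked=[2]
Op 13: conn=36 S1=9 S2=-4 S3=50 S4=3 blocked=[2]
Op 14: conn=36 S1=32 S2=-4 S3=50 S4=3 blocked=[2]

Answer: S2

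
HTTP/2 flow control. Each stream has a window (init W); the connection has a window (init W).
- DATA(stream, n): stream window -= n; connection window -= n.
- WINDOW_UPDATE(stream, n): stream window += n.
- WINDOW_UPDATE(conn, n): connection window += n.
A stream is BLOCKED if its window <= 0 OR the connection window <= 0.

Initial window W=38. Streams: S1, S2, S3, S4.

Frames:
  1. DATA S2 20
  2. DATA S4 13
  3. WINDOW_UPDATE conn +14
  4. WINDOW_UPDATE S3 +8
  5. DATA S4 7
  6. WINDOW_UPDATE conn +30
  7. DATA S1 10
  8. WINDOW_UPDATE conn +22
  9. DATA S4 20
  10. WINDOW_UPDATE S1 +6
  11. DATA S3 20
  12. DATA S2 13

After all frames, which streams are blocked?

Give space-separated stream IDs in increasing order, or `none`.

Answer: S4

Derivation:
Op 1: conn=18 S1=38 S2=18 S3=38 S4=38 blocked=[]
Op 2: conn=5 S1=38 S2=18 S3=38 S4=25 blocked=[]
Op 3: conn=19 S1=38 S2=18 S3=38 S4=25 blocked=[]
Op 4: conn=19 S1=38 S2=18 S3=46 S4=25 blocked=[]
Op 5: conn=12 S1=38 S2=18 S3=46 S4=18 blocked=[]
Op 6: conn=42 S1=38 S2=18 S3=46 S4=18 blocked=[]
Op 7: conn=32 S1=28 S2=18 S3=46 S4=18 blocked=[]
Op 8: conn=54 S1=28 S2=18 S3=46 S4=18 blocked=[]
Op 9: conn=34 S1=28 S2=18 S3=46 S4=-2 blocked=[4]
Op 10: conn=34 S1=34 S2=18 S3=46 S4=-2 blocked=[4]
Op 11: conn=14 S1=34 S2=18 S3=26 S4=-2 blocked=[4]
Op 12: conn=1 S1=34 S2=5 S3=26 S4=-2 blocked=[4]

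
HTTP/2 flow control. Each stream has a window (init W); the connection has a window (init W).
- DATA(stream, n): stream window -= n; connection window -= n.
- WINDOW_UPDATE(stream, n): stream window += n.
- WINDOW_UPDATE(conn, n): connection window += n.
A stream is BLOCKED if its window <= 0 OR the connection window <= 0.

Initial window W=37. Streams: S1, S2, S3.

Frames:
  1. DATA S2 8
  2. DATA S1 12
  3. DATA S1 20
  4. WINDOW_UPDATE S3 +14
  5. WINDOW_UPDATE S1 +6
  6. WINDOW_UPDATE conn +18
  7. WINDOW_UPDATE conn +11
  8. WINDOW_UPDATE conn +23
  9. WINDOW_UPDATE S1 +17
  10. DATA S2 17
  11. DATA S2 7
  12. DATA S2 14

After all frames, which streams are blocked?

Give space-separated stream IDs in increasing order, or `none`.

Op 1: conn=29 S1=37 S2=29 S3=37 blocked=[]
Op 2: conn=17 S1=25 S2=29 S3=37 blocked=[]
Op 3: conn=-3 S1=5 S2=29 S3=37 blocked=[1, 2, 3]
Op 4: conn=-3 S1=5 S2=29 S3=51 blocked=[1, 2, 3]
Op 5: conn=-3 S1=11 S2=29 S3=51 blocked=[1, 2, 3]
Op 6: conn=15 S1=11 S2=29 S3=51 blocked=[]
Op 7: conn=26 S1=11 S2=29 S3=51 blocked=[]
Op 8: conn=49 S1=11 S2=29 S3=51 blocked=[]
Op 9: conn=49 S1=28 S2=29 S3=51 blocked=[]
Op 10: conn=32 S1=28 S2=12 S3=51 blocked=[]
Op 11: conn=25 S1=28 S2=5 S3=51 blocked=[]
Op 12: conn=11 S1=28 S2=-9 S3=51 blocked=[2]

Answer: S2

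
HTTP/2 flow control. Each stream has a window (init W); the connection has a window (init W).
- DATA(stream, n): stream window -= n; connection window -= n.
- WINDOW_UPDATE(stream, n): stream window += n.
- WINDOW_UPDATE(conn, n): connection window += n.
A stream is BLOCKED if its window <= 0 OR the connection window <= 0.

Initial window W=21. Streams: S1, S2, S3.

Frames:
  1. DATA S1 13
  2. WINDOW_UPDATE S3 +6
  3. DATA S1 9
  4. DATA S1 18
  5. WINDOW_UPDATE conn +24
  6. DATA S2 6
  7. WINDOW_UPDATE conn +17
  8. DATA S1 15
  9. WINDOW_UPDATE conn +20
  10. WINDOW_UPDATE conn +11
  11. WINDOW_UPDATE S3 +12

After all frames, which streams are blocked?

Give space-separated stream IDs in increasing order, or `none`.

Answer: S1

Derivation:
Op 1: conn=8 S1=8 S2=21 S3=21 blocked=[]
Op 2: conn=8 S1=8 S2=21 S3=27 blocked=[]
Op 3: conn=-1 S1=-1 S2=21 S3=27 blocked=[1, 2, 3]
Op 4: conn=-19 S1=-19 S2=21 S3=27 blocked=[1, 2, 3]
Op 5: conn=5 S1=-19 S2=21 S3=27 blocked=[1]
Op 6: conn=-1 S1=-19 S2=15 S3=27 blocked=[1, 2, 3]
Op 7: conn=16 S1=-19 S2=15 S3=27 blocked=[1]
Op 8: conn=1 S1=-34 S2=15 S3=27 blocked=[1]
Op 9: conn=21 S1=-34 S2=15 S3=27 blocked=[1]
Op 10: conn=32 S1=-34 S2=15 S3=27 blocked=[1]
Op 11: conn=32 S1=-34 S2=15 S3=39 blocked=[1]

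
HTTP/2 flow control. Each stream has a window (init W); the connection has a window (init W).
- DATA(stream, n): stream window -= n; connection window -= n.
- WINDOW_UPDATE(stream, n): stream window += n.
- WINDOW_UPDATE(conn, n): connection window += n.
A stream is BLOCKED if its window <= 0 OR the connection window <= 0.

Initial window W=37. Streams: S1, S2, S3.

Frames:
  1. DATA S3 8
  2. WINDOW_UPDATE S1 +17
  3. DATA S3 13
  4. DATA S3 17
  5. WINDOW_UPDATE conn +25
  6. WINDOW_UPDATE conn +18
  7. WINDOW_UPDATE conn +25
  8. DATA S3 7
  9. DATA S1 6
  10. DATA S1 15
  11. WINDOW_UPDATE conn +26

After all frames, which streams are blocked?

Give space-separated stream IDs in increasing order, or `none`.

Answer: S3

Derivation:
Op 1: conn=29 S1=37 S2=37 S3=29 blocked=[]
Op 2: conn=29 S1=54 S2=37 S3=29 blocked=[]
Op 3: conn=16 S1=54 S2=37 S3=16 blocked=[]
Op 4: conn=-1 S1=54 S2=37 S3=-1 blocked=[1, 2, 3]
Op 5: conn=24 S1=54 S2=37 S3=-1 blocked=[3]
Op 6: conn=42 S1=54 S2=37 S3=-1 blocked=[3]
Op 7: conn=67 S1=54 S2=37 S3=-1 blocked=[3]
Op 8: conn=60 S1=54 S2=37 S3=-8 blocked=[3]
Op 9: conn=54 S1=48 S2=37 S3=-8 blocked=[3]
Op 10: conn=39 S1=33 S2=37 S3=-8 blocked=[3]
Op 11: conn=65 S1=33 S2=37 S3=-8 blocked=[3]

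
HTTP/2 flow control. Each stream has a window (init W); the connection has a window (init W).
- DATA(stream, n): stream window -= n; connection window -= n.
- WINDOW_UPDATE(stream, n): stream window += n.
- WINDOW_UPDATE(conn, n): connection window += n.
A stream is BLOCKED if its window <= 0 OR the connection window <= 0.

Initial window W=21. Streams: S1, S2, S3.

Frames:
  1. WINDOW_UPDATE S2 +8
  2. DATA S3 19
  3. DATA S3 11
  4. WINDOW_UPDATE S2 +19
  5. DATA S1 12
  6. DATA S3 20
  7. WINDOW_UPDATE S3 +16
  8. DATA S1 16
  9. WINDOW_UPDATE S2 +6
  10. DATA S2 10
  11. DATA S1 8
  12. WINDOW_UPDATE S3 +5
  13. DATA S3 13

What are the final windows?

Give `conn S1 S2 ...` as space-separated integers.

Op 1: conn=21 S1=21 S2=29 S3=21 blocked=[]
Op 2: conn=2 S1=21 S2=29 S3=2 blocked=[]
Op 3: conn=-9 S1=21 S2=29 S3=-9 blocked=[1, 2, 3]
Op 4: conn=-9 S1=21 S2=48 S3=-9 blocked=[1, 2, 3]
Op 5: conn=-21 S1=9 S2=48 S3=-9 blocked=[1, 2, 3]
Op 6: conn=-41 S1=9 S2=48 S3=-29 blocked=[1, 2, 3]
Op 7: conn=-41 S1=9 S2=48 S3=-13 blocked=[1, 2, 3]
Op 8: conn=-57 S1=-7 S2=48 S3=-13 blocked=[1, 2, 3]
Op 9: conn=-57 S1=-7 S2=54 S3=-13 blocked=[1, 2, 3]
Op 10: conn=-67 S1=-7 S2=44 S3=-13 blocked=[1, 2, 3]
Op 11: conn=-75 S1=-15 S2=44 S3=-13 blocked=[1, 2, 3]
Op 12: conn=-75 S1=-15 S2=44 S3=-8 blocked=[1, 2, 3]
Op 13: conn=-88 S1=-15 S2=44 S3=-21 blocked=[1, 2, 3]

Answer: -88 -15 44 -21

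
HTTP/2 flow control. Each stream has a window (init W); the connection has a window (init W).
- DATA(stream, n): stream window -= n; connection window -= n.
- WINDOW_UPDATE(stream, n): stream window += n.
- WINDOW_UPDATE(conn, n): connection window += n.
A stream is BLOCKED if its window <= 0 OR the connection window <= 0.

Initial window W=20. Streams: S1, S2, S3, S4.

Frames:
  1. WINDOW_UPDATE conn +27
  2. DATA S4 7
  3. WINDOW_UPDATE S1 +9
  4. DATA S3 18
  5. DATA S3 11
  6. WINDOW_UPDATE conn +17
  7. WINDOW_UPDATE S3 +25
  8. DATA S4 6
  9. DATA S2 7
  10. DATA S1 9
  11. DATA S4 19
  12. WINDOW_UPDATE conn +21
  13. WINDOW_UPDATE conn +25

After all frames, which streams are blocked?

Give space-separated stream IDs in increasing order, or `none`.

Op 1: conn=47 S1=20 S2=20 S3=20 S4=20 blocked=[]
Op 2: conn=40 S1=20 S2=20 S3=20 S4=13 blocked=[]
Op 3: conn=40 S1=29 S2=20 S3=20 S4=13 blocked=[]
Op 4: conn=22 S1=29 S2=20 S3=2 S4=13 blocked=[]
Op 5: conn=11 S1=29 S2=20 S3=-9 S4=13 blocked=[3]
Op 6: conn=28 S1=29 S2=20 S3=-9 S4=13 blocked=[3]
Op 7: conn=28 S1=29 S2=20 S3=16 S4=13 blocked=[]
Op 8: conn=22 S1=29 S2=20 S3=16 S4=7 blocked=[]
Op 9: conn=15 S1=29 S2=13 S3=16 S4=7 blocked=[]
Op 10: conn=6 S1=20 S2=13 S3=16 S4=7 blocked=[]
Op 11: conn=-13 S1=20 S2=13 S3=16 S4=-12 blocked=[1, 2, 3, 4]
Op 12: conn=8 S1=20 S2=13 S3=16 S4=-12 blocked=[4]
Op 13: conn=33 S1=20 S2=13 S3=16 S4=-12 blocked=[4]

Answer: S4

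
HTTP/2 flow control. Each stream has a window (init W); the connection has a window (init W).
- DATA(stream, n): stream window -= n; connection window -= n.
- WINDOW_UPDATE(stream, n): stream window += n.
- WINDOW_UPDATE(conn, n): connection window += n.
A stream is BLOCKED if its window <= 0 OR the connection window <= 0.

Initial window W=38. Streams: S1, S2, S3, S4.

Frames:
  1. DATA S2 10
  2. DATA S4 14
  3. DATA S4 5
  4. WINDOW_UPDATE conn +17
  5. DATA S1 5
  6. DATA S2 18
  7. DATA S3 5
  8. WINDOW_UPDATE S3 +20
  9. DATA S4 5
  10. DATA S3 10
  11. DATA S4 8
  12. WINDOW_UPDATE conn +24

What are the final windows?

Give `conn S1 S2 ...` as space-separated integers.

Answer: -1 33 10 43 6

Derivation:
Op 1: conn=28 S1=38 S2=28 S3=38 S4=38 blocked=[]
Op 2: conn=14 S1=38 S2=28 S3=38 S4=24 blocked=[]
Op 3: conn=9 S1=38 S2=28 S3=38 S4=19 blocked=[]
Op 4: conn=26 S1=38 S2=28 S3=38 S4=19 blocked=[]
Op 5: conn=21 S1=33 S2=28 S3=38 S4=19 blocked=[]
Op 6: conn=3 S1=33 S2=10 S3=38 S4=19 blocked=[]
Op 7: conn=-2 S1=33 S2=10 S3=33 S4=19 blocked=[1, 2, 3, 4]
Op 8: conn=-2 S1=33 S2=10 S3=53 S4=19 blocked=[1, 2, 3, 4]
Op 9: conn=-7 S1=33 S2=10 S3=53 S4=14 blocked=[1, 2, 3, 4]
Op 10: conn=-17 S1=33 S2=10 S3=43 S4=14 blocked=[1, 2, 3, 4]
Op 11: conn=-25 S1=33 S2=10 S3=43 S4=6 blocked=[1, 2, 3, 4]
Op 12: conn=-1 S1=33 S2=10 S3=43 S4=6 blocked=[1, 2, 3, 4]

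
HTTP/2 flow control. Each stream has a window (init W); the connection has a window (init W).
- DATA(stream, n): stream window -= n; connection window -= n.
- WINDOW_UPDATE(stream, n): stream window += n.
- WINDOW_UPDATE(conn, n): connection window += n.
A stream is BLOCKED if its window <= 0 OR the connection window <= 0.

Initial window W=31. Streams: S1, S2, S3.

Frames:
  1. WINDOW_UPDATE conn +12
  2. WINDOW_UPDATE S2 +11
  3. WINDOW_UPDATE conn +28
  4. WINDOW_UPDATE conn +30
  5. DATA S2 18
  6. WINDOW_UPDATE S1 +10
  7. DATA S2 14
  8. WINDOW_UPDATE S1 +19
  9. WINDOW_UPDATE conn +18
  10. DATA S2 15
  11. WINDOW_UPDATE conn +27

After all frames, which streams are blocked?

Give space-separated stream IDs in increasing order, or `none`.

Op 1: conn=43 S1=31 S2=31 S3=31 blocked=[]
Op 2: conn=43 S1=31 S2=42 S3=31 blocked=[]
Op 3: conn=71 S1=31 S2=42 S3=31 blocked=[]
Op 4: conn=101 S1=31 S2=42 S3=31 blocked=[]
Op 5: conn=83 S1=31 S2=24 S3=31 blocked=[]
Op 6: conn=83 S1=41 S2=24 S3=31 blocked=[]
Op 7: conn=69 S1=41 S2=10 S3=31 blocked=[]
Op 8: conn=69 S1=60 S2=10 S3=31 blocked=[]
Op 9: conn=87 S1=60 S2=10 S3=31 blocked=[]
Op 10: conn=72 S1=60 S2=-5 S3=31 blocked=[2]
Op 11: conn=99 S1=60 S2=-5 S3=31 blocked=[2]

Answer: S2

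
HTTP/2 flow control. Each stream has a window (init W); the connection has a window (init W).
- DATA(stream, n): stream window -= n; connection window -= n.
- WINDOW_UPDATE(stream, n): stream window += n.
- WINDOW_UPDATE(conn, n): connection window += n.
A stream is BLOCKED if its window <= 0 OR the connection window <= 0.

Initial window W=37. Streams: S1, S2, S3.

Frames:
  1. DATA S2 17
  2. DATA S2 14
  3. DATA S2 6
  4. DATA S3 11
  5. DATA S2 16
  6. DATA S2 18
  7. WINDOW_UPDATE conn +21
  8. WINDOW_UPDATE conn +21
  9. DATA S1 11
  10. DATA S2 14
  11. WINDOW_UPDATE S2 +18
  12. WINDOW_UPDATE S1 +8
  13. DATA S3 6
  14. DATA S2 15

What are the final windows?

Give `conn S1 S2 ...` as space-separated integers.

Op 1: conn=20 S1=37 S2=20 S3=37 blocked=[]
Op 2: conn=6 S1=37 S2=6 S3=37 blocked=[]
Op 3: conn=0 S1=37 S2=0 S3=37 blocked=[1, 2, 3]
Op 4: conn=-11 S1=37 S2=0 S3=26 blocked=[1, 2, 3]
Op 5: conn=-27 S1=37 S2=-16 S3=26 blocked=[1, 2, 3]
Op 6: conn=-45 S1=37 S2=-34 S3=26 blocked=[1, 2, 3]
Op 7: conn=-24 S1=37 S2=-34 S3=26 blocked=[1, 2, 3]
Op 8: conn=-3 S1=37 S2=-34 S3=26 blocked=[1, 2, 3]
Op 9: conn=-14 S1=26 S2=-34 S3=26 blocked=[1, 2, 3]
Op 10: conn=-28 S1=26 S2=-48 S3=26 blocked=[1, 2, 3]
Op 11: conn=-28 S1=26 S2=-30 S3=26 blocked=[1, 2, 3]
Op 12: conn=-28 S1=34 S2=-30 S3=26 blocked=[1, 2, 3]
Op 13: conn=-34 S1=34 S2=-30 S3=20 blocked=[1, 2, 3]
Op 14: conn=-49 S1=34 S2=-45 S3=20 blocked=[1, 2, 3]

Answer: -49 34 -45 20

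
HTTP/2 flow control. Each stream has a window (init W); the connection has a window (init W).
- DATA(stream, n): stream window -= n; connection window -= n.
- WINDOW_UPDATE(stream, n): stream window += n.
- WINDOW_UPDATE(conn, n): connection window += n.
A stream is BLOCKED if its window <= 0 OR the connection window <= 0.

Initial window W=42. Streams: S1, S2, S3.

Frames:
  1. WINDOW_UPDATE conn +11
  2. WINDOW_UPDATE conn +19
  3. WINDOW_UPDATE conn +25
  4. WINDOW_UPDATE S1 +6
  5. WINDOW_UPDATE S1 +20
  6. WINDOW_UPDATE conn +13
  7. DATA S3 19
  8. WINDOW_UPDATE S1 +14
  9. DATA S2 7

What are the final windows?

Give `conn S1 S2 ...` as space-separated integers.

Op 1: conn=53 S1=42 S2=42 S3=42 blocked=[]
Op 2: conn=72 S1=42 S2=42 S3=42 blocked=[]
Op 3: conn=97 S1=42 S2=42 S3=42 blocked=[]
Op 4: conn=97 S1=48 S2=42 S3=42 blocked=[]
Op 5: conn=97 S1=68 S2=42 S3=42 blocked=[]
Op 6: conn=110 S1=68 S2=42 S3=42 blocked=[]
Op 7: conn=91 S1=68 S2=42 S3=23 blocked=[]
Op 8: conn=91 S1=82 S2=42 S3=23 blocked=[]
Op 9: conn=84 S1=82 S2=35 S3=23 blocked=[]

Answer: 84 82 35 23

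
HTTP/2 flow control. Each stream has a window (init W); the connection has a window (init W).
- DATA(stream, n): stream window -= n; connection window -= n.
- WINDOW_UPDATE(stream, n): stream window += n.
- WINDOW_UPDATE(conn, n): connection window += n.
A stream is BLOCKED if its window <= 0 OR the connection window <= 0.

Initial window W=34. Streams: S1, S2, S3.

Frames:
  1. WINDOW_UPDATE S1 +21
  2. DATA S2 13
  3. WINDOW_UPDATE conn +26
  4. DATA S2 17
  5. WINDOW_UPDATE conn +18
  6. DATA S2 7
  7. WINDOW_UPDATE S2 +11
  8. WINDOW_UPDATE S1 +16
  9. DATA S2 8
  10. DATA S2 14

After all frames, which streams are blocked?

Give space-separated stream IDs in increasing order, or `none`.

Answer: S2

Derivation:
Op 1: conn=34 S1=55 S2=34 S3=34 blocked=[]
Op 2: conn=21 S1=55 S2=21 S3=34 blocked=[]
Op 3: conn=47 S1=55 S2=21 S3=34 blocked=[]
Op 4: conn=30 S1=55 S2=4 S3=34 blocked=[]
Op 5: conn=48 S1=55 S2=4 S3=34 blocked=[]
Op 6: conn=41 S1=55 S2=-3 S3=34 blocked=[2]
Op 7: conn=41 S1=55 S2=8 S3=34 blocked=[]
Op 8: conn=41 S1=71 S2=8 S3=34 blocked=[]
Op 9: conn=33 S1=71 S2=0 S3=34 blocked=[2]
Op 10: conn=19 S1=71 S2=-14 S3=34 blocked=[2]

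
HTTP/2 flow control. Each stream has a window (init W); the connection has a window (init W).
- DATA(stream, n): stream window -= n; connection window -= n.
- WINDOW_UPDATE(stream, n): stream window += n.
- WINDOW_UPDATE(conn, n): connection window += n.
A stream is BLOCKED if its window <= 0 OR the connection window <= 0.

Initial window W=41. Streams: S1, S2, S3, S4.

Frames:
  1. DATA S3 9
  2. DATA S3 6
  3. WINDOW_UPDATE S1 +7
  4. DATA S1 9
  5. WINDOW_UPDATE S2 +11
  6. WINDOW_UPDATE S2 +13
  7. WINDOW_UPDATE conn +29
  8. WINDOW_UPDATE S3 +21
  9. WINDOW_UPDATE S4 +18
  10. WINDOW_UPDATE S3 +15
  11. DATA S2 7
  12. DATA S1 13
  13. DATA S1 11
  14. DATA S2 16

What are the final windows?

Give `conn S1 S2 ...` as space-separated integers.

Answer: -1 15 42 62 59

Derivation:
Op 1: conn=32 S1=41 S2=41 S3=32 S4=41 blocked=[]
Op 2: conn=26 S1=41 S2=41 S3=26 S4=41 blocked=[]
Op 3: conn=26 S1=48 S2=41 S3=26 S4=41 blocked=[]
Op 4: conn=17 S1=39 S2=41 S3=26 S4=41 blocked=[]
Op 5: conn=17 S1=39 S2=52 S3=26 S4=41 blocked=[]
Op 6: conn=17 S1=39 S2=65 S3=26 S4=41 blocked=[]
Op 7: conn=46 S1=39 S2=65 S3=26 S4=41 blocked=[]
Op 8: conn=46 S1=39 S2=65 S3=47 S4=41 blocked=[]
Op 9: conn=46 S1=39 S2=65 S3=47 S4=59 blocked=[]
Op 10: conn=46 S1=39 S2=65 S3=62 S4=59 blocked=[]
Op 11: conn=39 S1=39 S2=58 S3=62 S4=59 blocked=[]
Op 12: conn=26 S1=26 S2=58 S3=62 S4=59 blocked=[]
Op 13: conn=15 S1=15 S2=58 S3=62 S4=59 blocked=[]
Op 14: conn=-1 S1=15 S2=42 S3=62 S4=59 blocked=[1, 2, 3, 4]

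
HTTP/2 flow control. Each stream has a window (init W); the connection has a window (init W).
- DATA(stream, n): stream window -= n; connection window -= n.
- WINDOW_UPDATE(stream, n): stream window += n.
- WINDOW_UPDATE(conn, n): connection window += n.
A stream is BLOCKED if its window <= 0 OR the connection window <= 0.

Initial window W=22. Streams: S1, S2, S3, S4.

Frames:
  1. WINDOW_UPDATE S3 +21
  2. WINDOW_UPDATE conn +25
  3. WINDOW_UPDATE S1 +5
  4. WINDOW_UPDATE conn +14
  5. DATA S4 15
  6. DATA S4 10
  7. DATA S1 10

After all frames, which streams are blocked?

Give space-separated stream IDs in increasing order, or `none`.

Op 1: conn=22 S1=22 S2=22 S3=43 S4=22 blocked=[]
Op 2: conn=47 S1=22 S2=22 S3=43 S4=22 blocked=[]
Op 3: conn=47 S1=27 S2=22 S3=43 S4=22 blocked=[]
Op 4: conn=61 S1=27 S2=22 S3=43 S4=22 blocked=[]
Op 5: conn=46 S1=27 S2=22 S3=43 S4=7 blocked=[]
Op 6: conn=36 S1=27 S2=22 S3=43 S4=-3 blocked=[4]
Op 7: conn=26 S1=17 S2=22 S3=43 S4=-3 blocked=[4]

Answer: S4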